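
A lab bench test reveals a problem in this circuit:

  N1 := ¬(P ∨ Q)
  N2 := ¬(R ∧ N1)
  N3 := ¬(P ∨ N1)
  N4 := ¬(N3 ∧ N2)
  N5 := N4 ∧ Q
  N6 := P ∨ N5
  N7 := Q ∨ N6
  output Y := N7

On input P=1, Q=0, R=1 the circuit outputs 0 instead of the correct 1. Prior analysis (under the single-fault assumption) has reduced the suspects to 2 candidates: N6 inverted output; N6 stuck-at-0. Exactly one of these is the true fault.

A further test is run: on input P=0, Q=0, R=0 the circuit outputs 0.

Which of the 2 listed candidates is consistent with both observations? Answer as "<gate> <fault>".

Evaluate each candidate on input P=0, Q=0, R=0:
  N6 inverted output: N1=1, N2=1, N3=0, N4=1, N5=0, N6=1 [inverted output], N7=1 → 1 — eliminated
  N6 stuck-at-0: N1=1, N2=1, N3=0, N4=1, N5=0, N6=0 [stuck-at-0], N7=0 → 0 — matches
Only N6 stuck-at-0 reproduces the observed 0.

N6 stuck-at-0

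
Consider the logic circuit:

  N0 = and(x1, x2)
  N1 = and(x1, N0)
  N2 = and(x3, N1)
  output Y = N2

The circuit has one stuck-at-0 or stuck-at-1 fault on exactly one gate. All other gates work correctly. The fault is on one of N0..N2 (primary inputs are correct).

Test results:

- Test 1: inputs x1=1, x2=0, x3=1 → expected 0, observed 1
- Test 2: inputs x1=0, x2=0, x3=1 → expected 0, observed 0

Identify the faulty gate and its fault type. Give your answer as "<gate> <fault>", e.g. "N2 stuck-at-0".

Fault-free values for test 1 (x1=1, x2=0, x3=1): N0=0, N1=0, N2=0, giving Y=0. Observed 1.
Test 1: faults giving observed 1 are {N0 stuck-at-1, N1 stuck-at-1, N2 stuck-at-1}.
Test 2 (x1=0, x2=0, x3=1): fault-free N0=0, N1=0, N2=0 → 0; observed 0. Eliminates N1 stuck-at-1, N2 stuck-at-1.
Only N0 stuck-at-1 is consistent with every test.

N0 stuck-at-1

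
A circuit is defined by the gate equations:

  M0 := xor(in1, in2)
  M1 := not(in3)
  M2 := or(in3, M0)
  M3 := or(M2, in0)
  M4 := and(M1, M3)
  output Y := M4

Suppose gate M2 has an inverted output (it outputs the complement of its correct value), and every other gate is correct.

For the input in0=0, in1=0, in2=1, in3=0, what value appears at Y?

Propagate with M2 forced: M0=1, M1=1, M2=0 [inverted output], M3=0, M4=0.
So Y = 0. (Without the fault it would be 1.)

0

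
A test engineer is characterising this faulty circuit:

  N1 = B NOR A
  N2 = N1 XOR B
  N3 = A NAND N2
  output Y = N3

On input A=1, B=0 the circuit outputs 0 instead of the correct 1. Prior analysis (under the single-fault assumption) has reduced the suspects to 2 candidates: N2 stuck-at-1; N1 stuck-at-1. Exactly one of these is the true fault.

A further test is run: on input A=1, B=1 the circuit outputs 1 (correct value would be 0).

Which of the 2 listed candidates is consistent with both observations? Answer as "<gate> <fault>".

Evaluate each candidate on input A=1, B=1:
  N2 stuck-at-1: N1=0, N2=1 [stuck-at-1], N3=0 → 0 — eliminated
  N1 stuck-at-1: N1=1 [stuck-at-1], N2=0, N3=1 → 1 — matches
Only N1 stuck-at-1 reproduces the observed 1.

N1 stuck-at-1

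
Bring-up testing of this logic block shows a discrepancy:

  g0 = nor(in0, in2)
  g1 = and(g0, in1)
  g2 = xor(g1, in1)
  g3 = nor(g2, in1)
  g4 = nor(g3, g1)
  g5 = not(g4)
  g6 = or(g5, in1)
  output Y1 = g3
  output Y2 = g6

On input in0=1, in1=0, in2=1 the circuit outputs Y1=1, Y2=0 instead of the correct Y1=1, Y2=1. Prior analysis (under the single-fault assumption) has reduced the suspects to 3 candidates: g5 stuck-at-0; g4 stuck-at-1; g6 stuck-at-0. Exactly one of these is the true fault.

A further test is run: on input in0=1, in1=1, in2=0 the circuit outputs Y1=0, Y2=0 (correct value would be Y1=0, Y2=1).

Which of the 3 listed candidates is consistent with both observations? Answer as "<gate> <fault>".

Evaluate each candidate on input in0=1, in1=1, in2=0:
  g5 stuck-at-0: g0=0, g1=0, g2=1, g3=0, g4=1, g5=0 [stuck-at-0], g6=1 → Y1=0, Y2=1 — eliminated
  g4 stuck-at-1: g0=0, g1=0, g2=1, g3=0, g4=1 [stuck-at-1], g5=0, g6=1 → Y1=0, Y2=1 — eliminated
  g6 stuck-at-0: g0=0, g1=0, g2=1, g3=0, g4=1, g5=0, g6=0 [stuck-at-0] → Y1=0, Y2=0 — matches
Only g6 stuck-at-0 reproduces the observed Y1=0, Y2=0.

g6 stuck-at-0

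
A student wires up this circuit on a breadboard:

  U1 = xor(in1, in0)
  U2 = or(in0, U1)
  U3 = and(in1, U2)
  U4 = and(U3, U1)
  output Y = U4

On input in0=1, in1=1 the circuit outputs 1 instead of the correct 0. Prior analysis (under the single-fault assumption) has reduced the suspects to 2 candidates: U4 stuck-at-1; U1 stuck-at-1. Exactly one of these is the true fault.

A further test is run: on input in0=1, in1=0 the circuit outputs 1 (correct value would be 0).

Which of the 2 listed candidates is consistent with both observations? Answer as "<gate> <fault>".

U4 stuck-at-1

Evaluate each candidate on input in0=1, in1=0:
  U4 stuck-at-1: U1=1, U2=1, U3=0, U4=1 [stuck-at-1] → 1 — matches
  U1 stuck-at-1: U1=1 [stuck-at-1], U2=1, U3=0, U4=0 → 0 — eliminated
Only U4 stuck-at-1 reproduces the observed 1.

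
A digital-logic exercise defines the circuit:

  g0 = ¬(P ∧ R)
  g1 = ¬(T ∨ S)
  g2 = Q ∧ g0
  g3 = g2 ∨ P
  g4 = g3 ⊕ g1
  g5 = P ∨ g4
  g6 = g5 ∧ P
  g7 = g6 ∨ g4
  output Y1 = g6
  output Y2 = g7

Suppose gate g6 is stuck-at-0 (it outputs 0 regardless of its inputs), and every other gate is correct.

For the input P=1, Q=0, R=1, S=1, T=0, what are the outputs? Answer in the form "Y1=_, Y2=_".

Propagate with g6 forced: g0=0, g1=0, g2=0, g3=1, g4=1, g5=1, g6=0 [stuck-at-0], g7=1.
So the outputs are Y1=0, Y2=1. (Without the fault they would be Y1=1, Y2=1.)

Y1=0, Y2=1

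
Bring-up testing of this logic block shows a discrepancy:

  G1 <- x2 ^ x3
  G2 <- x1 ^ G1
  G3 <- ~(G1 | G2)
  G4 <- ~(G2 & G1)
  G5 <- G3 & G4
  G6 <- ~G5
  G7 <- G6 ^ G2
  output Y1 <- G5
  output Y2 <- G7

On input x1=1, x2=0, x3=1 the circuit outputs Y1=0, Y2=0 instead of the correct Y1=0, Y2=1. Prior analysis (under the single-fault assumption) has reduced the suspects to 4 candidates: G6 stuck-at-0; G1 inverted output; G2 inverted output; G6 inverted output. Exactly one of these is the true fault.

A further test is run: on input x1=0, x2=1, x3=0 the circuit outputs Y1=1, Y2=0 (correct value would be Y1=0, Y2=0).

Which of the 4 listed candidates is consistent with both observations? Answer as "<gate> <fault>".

Evaluate each candidate on input x1=0, x2=1, x3=0:
  G6 stuck-at-0: G1=1, G2=1, G3=0, G4=0, G5=0, G6=0 [stuck-at-0], G7=1 → Y1=0, Y2=1 — eliminated
  G1 inverted output: G1=0 [inverted output], G2=0, G3=1, G4=1, G5=1, G6=0, G7=0 → Y1=1, Y2=0 — matches
  G2 inverted output: G1=1, G2=0 [inverted output], G3=0, G4=1, G5=0, G6=1, G7=1 → Y1=0, Y2=1 — eliminated
  G6 inverted output: G1=1, G2=1, G3=0, G4=0, G5=0, G6=0 [inverted output], G7=1 → Y1=0, Y2=1 — eliminated
Only G1 inverted output reproduces the observed Y1=1, Y2=0.

G1 inverted output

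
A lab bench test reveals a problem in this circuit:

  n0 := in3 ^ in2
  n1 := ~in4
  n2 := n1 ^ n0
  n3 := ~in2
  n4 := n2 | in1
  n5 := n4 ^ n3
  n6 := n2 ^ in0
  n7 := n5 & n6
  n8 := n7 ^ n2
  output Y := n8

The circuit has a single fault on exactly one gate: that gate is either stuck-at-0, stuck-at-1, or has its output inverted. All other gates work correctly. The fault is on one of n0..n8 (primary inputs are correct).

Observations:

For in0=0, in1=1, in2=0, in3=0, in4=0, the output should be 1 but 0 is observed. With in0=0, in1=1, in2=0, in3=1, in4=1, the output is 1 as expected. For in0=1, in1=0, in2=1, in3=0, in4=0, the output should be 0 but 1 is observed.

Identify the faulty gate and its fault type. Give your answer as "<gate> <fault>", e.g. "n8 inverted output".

Fault-free values for test 1 (in0=0, in1=1, in2=0, in3=0, in4=0): n0=0, n1=1, n2=1, n3=1, n4=1, n5=0, n6=1, n7=0, n8=1, giving Y=1. Observed 0.
Test 1: faults giving observed 0 are {n0 stuck-at-1, n0 inverted output, n1 stuck-at-0, n1 inverted output, n2 stuck-at-0, n2 inverted output, n3 stuck-at-0, n3 inverted output, n4 stuck-at-0, n4 inverted output, n5 stuck-at-1, n5 inverted output, n7 stuck-at-1, n7 inverted output, n8 stuck-at-0, n8 inverted output}.
Test 2 (in0=0, in1=1, in2=0, in3=1, in4=1): fault-free n0=1, n1=0, n2=1, n3=1, n4=1, n5=0, n6=1, n7=0, n8=1 → 1; observed 1. Eliminates n0 inverted output, n1 inverted output, n2 stuck-at-0, n2 inverted output, n3 stuck-at-0, n3 inverted output, n4 stuck-at-0, n4 inverted output, n5 stuck-at-1, n5 inverted output, n7 stuck-at-1, n7 inverted output, n8 stuck-at-0, n8 inverted output.
Test 3 (in0=1, in1=0, in2=1, in3=0, in4=0): fault-free n0=1, n1=1, n2=0, n3=0, n4=0, n5=0, n6=1, n7=0, n8=0 → 0; observed 1. Eliminates n0 stuck-at-1.
Only n1 stuck-at-0 is consistent with every test.

n1 stuck-at-0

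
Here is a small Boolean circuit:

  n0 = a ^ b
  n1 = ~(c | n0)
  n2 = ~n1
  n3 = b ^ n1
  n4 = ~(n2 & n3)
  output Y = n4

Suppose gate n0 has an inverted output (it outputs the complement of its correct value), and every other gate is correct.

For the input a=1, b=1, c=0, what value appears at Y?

Propagate with n0 forced: n0=1 [inverted output], n1=0, n2=1, n3=1, n4=0.
So Y = 0. (Without the fault it would be 1.)

0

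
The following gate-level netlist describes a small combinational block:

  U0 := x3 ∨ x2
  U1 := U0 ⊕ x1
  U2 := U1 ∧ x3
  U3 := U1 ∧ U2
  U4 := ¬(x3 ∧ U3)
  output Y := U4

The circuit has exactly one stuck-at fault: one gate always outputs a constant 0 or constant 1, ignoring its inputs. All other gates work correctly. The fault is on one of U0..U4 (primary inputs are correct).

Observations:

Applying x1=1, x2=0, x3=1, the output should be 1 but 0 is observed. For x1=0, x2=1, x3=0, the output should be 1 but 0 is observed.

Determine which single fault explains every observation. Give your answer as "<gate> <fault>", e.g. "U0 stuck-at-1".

U4 stuck-at-0

Fault-free values for test 1 (x1=1, x2=0, x3=1): U0=1, U1=0, U2=0, U3=0, U4=1, giving Y=1. Observed 0.
Test 1: faults giving observed 0 are {U0 stuck-at-0, U1 stuck-at-1, U3 stuck-at-1, U4 stuck-at-0}.
Test 2 (x1=0, x2=1, x3=0): fault-free U0=1, U1=1, U2=0, U3=0, U4=1 → 1; observed 0. Eliminates U0 stuck-at-0, U1 stuck-at-1, U3 stuck-at-1.
Only U4 stuck-at-0 is consistent with every test.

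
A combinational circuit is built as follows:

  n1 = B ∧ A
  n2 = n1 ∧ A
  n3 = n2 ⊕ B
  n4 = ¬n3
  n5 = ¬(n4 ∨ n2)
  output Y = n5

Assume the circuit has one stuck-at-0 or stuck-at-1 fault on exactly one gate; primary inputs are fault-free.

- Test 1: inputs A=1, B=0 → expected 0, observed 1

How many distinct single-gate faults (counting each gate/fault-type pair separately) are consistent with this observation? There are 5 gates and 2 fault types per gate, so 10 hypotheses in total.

Fault-free: n1=0, n2=0, n3=0, n4=1, n5=0 → 0. Observed 1.
  n1 stuck-at-0: output 0 ✗
  n1 stuck-at-1: output 0 ✗
  n2 stuck-at-0: output 0 ✗
  n2 stuck-at-1: output 0 ✗
  n3 stuck-at-0: output 0 ✗
  n3 stuck-at-1: output 1 ✓
  n4 stuck-at-0: output 1 ✓
  n4 stuck-at-1: output 0 ✗
  n5 stuck-at-0: output 0 ✗
  n5 stuck-at-1: output 1 ✓
Consistent faults: {n3 stuck-at-1, n4 stuck-at-0, n5 stuck-at-1} — 3 in all.

3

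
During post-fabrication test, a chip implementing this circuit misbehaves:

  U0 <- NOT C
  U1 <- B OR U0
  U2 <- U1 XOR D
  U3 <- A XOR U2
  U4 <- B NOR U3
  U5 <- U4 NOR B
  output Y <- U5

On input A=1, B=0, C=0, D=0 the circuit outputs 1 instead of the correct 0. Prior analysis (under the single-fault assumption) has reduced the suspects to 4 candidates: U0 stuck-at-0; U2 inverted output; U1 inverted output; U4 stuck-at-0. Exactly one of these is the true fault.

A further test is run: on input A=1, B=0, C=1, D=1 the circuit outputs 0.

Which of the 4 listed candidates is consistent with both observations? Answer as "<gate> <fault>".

U0 stuck-at-0

Evaluate each candidate on input A=1, B=0, C=1, D=1:
  U0 stuck-at-0: U0=0 [stuck-at-0], U1=0, U2=1, U3=0, U4=1, U5=0 → 0 — matches
  U2 inverted output: U0=0, U1=0, U2=0 [inverted output], U3=1, U4=0, U5=1 → 1 — eliminated
  U1 inverted output: U0=0, U1=1 [inverted output], U2=0, U3=1, U4=0, U5=1 → 1 — eliminated
  U4 stuck-at-0: U0=0, U1=0, U2=1, U3=0, U4=0 [stuck-at-0], U5=1 → 1 — eliminated
Only U0 stuck-at-0 reproduces the observed 0.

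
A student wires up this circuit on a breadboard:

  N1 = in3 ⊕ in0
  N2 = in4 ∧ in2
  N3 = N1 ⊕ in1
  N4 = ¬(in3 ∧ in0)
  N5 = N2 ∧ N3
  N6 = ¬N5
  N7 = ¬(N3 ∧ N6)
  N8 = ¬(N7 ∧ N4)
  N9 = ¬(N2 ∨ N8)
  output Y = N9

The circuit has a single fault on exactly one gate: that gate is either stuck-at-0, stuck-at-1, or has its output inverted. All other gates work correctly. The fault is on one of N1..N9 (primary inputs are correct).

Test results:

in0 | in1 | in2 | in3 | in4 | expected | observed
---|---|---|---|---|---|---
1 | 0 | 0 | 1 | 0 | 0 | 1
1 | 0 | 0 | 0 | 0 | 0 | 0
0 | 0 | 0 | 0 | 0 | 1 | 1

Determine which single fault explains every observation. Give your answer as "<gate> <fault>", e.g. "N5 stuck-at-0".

N4 stuck-at-1

Fault-free values for test 1 (in0=1, in1=0, in2=0, in3=1, in4=0): N1=0, N2=0, N3=0, N4=0, N5=0, N6=1, N7=1, N8=1, N9=0, giving Y=0. Observed 1.
Test 1: faults giving observed 1 are {N4 stuck-at-1, N4 inverted output, N8 stuck-at-0, N8 inverted output, N9 stuck-at-1, N9 inverted output}.
Test 2 (in0=1, in1=0, in2=0, in3=0, in4=0): fault-free N1=1, N2=0, N3=1, N4=1, N5=0, N6=1, N7=0, N8=1, N9=0 → 0; observed 0. Eliminates N8 stuck-at-0, N8 inverted output, N9 stuck-at-1, N9 inverted output.
Test 3 (in0=0, in1=0, in2=0, in3=0, in4=0): fault-free N1=0, N2=0, N3=0, N4=1, N5=0, N6=1, N7=1, N8=0, N9=1 → 1; observed 1. Eliminates N4 inverted output.
Only N4 stuck-at-1 is consistent with every test.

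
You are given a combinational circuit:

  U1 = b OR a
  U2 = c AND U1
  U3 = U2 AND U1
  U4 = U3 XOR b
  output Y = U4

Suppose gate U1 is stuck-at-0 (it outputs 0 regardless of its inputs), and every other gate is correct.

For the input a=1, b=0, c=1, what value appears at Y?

0

Propagate with U1 forced: U1=0 [stuck-at-0], U2=0, U3=0, U4=0.
So Y = 0. (Without the fault it would be 1.)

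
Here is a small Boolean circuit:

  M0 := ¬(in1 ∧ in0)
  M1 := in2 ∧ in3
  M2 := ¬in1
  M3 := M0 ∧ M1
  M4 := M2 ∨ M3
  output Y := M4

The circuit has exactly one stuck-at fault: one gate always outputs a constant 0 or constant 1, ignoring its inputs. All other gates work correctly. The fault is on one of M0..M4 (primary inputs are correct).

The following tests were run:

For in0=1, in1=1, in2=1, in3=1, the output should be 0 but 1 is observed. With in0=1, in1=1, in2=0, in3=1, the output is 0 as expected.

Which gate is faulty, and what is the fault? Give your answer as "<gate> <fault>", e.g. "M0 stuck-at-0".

M0 stuck-at-1

Fault-free values for test 1 (in0=1, in1=1, in2=1, in3=1): M0=0, M1=1, M2=0, M3=0, M4=0, giving Y=0. Observed 1.
Test 1: faults giving observed 1 are {M0 stuck-at-1, M2 stuck-at-1, M3 stuck-at-1, M4 stuck-at-1}.
Test 2 (in0=1, in1=1, in2=0, in3=1): fault-free M0=0, M1=0, M2=0, M3=0, M4=0 → 0; observed 0. Eliminates M2 stuck-at-1, M3 stuck-at-1, M4 stuck-at-1.
Only M0 stuck-at-1 is consistent with every test.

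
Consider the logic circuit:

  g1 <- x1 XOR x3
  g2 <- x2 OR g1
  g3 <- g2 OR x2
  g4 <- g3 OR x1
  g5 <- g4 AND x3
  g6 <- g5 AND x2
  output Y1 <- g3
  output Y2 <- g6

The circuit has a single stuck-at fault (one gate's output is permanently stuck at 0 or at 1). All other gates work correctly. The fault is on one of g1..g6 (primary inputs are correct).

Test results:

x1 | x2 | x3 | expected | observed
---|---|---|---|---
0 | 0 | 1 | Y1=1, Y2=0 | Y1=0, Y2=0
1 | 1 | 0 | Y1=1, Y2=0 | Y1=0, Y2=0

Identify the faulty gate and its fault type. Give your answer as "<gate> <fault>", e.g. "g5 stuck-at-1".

Fault-free values for test 1 (x1=0, x2=0, x3=1): g1=1, g2=1, g3=1, g4=1, g5=1, g6=0, giving Y1=1, Y2=0. Observed Y1=0, Y2=0.
Test 1: faults giving observed Y1=0, Y2=0 are {g1 stuck-at-0, g2 stuck-at-0, g3 stuck-at-0}.
Test 2 (x1=1, x2=1, x3=0): fault-free g1=1, g2=1, g3=1, g4=1, g5=0, g6=0 → Y1=1, Y2=0; observed Y1=0, Y2=0. Eliminates g1 stuck-at-0, g2 stuck-at-0.
Only g3 stuck-at-0 is consistent with every test.

g3 stuck-at-0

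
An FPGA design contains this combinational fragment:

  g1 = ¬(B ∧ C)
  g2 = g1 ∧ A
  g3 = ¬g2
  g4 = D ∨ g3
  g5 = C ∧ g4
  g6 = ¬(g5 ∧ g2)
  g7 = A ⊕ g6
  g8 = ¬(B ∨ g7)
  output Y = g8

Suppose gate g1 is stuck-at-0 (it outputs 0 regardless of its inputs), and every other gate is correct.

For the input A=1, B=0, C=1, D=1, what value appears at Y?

1

Propagate with g1 forced: g1=0 [stuck-at-0], g2=0, g3=1, g4=1, g5=1, g6=1, g7=0, g8=1.
So Y = 1. (Without the fault it would be 0.)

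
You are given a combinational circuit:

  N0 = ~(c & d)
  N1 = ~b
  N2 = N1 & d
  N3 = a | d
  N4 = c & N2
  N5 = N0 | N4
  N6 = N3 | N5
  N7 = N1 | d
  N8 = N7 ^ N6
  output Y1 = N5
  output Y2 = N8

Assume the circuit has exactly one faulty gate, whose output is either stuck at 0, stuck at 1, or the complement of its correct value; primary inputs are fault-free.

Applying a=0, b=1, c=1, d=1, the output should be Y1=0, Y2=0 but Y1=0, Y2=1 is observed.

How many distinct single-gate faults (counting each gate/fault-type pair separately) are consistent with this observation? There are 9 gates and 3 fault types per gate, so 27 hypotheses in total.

Fault-free: N0=0, N1=0, N2=0, N3=1, N4=0, N5=0, N6=1, N7=1, N8=0 → Y1=0, Y2=0. Observed Y1=0, Y2=1.
  N0: none of the 3 fault types match ✗
  N1: none of the 3 fault types match ✗
  N2: none of the 3 fault types match ✗
  N3: stuck-at-0, inverted output ✓; others ✗
  N4: none of the 3 fault types match ✗
  N5: none of the 3 fault types match ✗
  N6: stuck-at-0, inverted output ✓; others ✗
  N7: stuck-at-0, inverted output ✓; others ✗
  N8: stuck-at-1, inverted output ✓; others ✗
Consistent faults: {N3 stuck-at-0, N3 inverted output, N6 stuck-at-0, N6 inverted output, N7 stuck-at-0, N7 inverted output, N8 stuck-at-1, N8 inverted output} — 8 in all.

8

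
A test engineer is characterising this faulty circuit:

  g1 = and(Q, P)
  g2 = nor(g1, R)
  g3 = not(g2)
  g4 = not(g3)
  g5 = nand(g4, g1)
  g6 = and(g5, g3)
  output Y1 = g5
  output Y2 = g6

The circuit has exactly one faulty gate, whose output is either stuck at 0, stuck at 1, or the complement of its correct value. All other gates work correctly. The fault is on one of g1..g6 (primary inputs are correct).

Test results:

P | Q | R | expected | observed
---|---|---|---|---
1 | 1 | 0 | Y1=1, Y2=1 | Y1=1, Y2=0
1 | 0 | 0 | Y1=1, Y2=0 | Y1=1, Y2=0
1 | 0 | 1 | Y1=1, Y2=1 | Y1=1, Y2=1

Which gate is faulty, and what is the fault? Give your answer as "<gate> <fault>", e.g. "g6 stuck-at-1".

Fault-free values for test 1 (P=1, Q=1, R=0): g1=1, g2=0, g3=1, g4=0, g5=1, g6=1, giving Y1=1, Y2=1. Observed Y1=1, Y2=0.
Test 1: faults giving observed Y1=1, Y2=0 are {g1 stuck-at-0, g1 inverted output, g6 stuck-at-0, g6 inverted output}.
Test 2 (P=1, Q=0, R=0): fault-free g1=0, g2=1, g3=0, g4=1, g5=1, g6=0 → Y1=1, Y2=0; observed Y1=1, Y2=0. Eliminates g1 inverted output, g6 inverted output.
Test 3 (P=1, Q=0, R=1): fault-free g1=0, g2=0, g3=1, g4=0, g5=1, g6=1 → Y1=1, Y2=1; observed Y1=1, Y2=1. Eliminates g6 stuck-at-0.
Only g1 stuck-at-0 is consistent with every test.

g1 stuck-at-0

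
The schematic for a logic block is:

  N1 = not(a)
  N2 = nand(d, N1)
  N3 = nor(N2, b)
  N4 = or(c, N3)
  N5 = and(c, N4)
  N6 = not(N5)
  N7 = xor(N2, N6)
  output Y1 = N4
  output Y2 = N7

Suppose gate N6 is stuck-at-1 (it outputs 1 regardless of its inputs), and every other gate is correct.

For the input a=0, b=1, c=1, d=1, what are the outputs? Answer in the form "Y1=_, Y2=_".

Y1=1, Y2=1

Propagate with N6 forced: N1=1, N2=0, N3=0, N4=1, N5=1, N6=1 [stuck-at-1], N7=1.
So the outputs are Y1=1, Y2=1. (Without the fault they would be Y1=1, Y2=0.)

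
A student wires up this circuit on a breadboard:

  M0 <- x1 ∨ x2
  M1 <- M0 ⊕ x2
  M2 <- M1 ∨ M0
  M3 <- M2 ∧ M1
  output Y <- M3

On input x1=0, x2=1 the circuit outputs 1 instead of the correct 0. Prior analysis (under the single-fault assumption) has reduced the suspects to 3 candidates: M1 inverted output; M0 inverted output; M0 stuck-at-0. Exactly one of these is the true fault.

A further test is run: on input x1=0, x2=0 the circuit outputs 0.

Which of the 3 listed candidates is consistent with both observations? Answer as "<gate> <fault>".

Evaluate each candidate on input x1=0, x2=0:
  M1 inverted output: M0=0, M1=1 [inverted output], M2=1, M3=1 → 1 — eliminated
  M0 inverted output: M0=1 [inverted output], M1=1, M2=1, M3=1 → 1 — eliminated
  M0 stuck-at-0: M0=0 [stuck-at-0], M1=0, M2=0, M3=0 → 0 — matches
Only M0 stuck-at-0 reproduces the observed 0.

M0 stuck-at-0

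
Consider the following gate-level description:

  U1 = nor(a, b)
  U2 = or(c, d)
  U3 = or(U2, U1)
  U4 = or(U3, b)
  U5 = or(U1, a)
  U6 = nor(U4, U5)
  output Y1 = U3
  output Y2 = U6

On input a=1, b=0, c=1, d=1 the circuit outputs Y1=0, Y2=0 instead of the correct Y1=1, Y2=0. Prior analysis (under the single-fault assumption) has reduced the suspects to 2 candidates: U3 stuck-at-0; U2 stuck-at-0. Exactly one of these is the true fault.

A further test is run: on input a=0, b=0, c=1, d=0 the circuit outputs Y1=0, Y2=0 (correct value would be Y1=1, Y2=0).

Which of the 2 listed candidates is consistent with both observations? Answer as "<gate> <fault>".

U3 stuck-at-0

Evaluate each candidate on input a=0, b=0, c=1, d=0:
  U3 stuck-at-0: U1=1, U2=1, U3=0 [stuck-at-0], U4=0, U5=1, U6=0 → Y1=0, Y2=0 — matches
  U2 stuck-at-0: U1=1, U2=0 [stuck-at-0], U3=1, U4=1, U5=1, U6=0 → Y1=1, Y2=0 — eliminated
Only U3 stuck-at-0 reproduces the observed Y1=0, Y2=0.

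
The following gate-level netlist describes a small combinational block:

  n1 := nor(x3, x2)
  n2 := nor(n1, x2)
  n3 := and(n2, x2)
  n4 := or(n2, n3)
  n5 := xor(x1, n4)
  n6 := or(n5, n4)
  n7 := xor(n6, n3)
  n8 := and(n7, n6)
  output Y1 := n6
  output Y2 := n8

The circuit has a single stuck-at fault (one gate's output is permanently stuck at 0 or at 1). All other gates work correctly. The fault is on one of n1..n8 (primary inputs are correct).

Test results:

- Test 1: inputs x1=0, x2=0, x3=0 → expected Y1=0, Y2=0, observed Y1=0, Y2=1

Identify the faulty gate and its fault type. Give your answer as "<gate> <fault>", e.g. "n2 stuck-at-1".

Fault-free values for test 1 (x1=0, x2=0, x3=0): n1=1, n2=0, n3=0, n4=0, n5=0, n6=0, n7=0, n8=0, giving Y1=0, Y2=0. Observed Y1=0, Y2=1.
Test 1: faults giving observed Y1=0, Y2=1 are {n8 stuck-at-1}.
Only n8 stuck-at-1 is consistent with every test.

n8 stuck-at-1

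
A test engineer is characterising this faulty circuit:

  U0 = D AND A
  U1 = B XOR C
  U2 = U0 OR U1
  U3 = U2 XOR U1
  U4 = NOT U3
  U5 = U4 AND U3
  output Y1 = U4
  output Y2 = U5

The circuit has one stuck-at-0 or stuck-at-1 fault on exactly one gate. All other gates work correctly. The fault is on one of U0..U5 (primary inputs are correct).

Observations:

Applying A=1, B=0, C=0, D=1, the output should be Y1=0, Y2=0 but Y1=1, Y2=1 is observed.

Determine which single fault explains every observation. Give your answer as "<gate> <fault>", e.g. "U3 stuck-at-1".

U4 stuck-at-1

Fault-free values for test 1 (A=1, B=0, C=0, D=1): U0=1, U1=0, U2=1, U3=1, U4=0, U5=0, giving Y1=0, Y2=0. Observed Y1=1, Y2=1.
Test 1: faults giving observed Y1=1, Y2=1 are {U4 stuck-at-1}.
Only U4 stuck-at-1 is consistent with every test.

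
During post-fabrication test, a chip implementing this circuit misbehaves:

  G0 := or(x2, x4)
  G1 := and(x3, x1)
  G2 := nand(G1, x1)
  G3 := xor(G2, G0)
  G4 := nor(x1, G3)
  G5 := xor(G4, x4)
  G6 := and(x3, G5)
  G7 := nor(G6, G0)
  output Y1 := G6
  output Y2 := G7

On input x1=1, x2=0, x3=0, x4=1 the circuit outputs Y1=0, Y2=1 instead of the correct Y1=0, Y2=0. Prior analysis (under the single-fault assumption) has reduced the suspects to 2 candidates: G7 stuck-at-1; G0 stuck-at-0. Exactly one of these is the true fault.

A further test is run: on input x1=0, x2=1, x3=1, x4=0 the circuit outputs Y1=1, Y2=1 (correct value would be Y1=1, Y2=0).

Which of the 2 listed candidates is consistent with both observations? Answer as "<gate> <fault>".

G7 stuck-at-1

Evaluate each candidate on input x1=0, x2=1, x3=1, x4=0:
  G7 stuck-at-1: G0=1, G1=0, G2=1, G3=0, G4=1, G5=1, G6=1, G7=1 [stuck-at-1] → Y1=1, Y2=1 — matches
  G0 stuck-at-0: G0=0 [stuck-at-0], G1=0, G2=1, G3=1, G4=0, G5=0, G6=0, G7=1 → Y1=0, Y2=1 — eliminated
Only G7 stuck-at-1 reproduces the observed Y1=1, Y2=1.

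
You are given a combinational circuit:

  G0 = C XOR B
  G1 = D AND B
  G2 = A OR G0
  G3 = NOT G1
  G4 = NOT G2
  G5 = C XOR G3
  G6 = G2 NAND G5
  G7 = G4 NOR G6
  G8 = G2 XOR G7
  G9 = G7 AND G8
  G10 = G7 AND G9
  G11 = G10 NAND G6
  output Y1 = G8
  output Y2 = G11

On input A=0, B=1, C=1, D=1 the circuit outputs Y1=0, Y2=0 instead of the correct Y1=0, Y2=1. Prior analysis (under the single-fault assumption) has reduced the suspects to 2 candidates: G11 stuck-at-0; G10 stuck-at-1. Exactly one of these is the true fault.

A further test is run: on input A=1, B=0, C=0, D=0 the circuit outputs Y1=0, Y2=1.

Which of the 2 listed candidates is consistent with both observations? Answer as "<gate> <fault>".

G10 stuck-at-1

Evaluate each candidate on input A=1, B=0, C=0, D=0:
  G11 stuck-at-0: G0=0, G1=0, G2=1, G3=1, G4=0, G5=1, G6=0, G7=1, G8=0, G9=0, G10=0, G11=0 [stuck-at-0] → Y1=0, Y2=0 — eliminated
  G10 stuck-at-1: G0=0, G1=0, G2=1, G3=1, G4=0, G5=1, G6=0, G7=1, G8=0, G9=0, G10=1 [stuck-at-1], G11=1 → Y1=0, Y2=1 — matches
Only G10 stuck-at-1 reproduces the observed Y1=0, Y2=1.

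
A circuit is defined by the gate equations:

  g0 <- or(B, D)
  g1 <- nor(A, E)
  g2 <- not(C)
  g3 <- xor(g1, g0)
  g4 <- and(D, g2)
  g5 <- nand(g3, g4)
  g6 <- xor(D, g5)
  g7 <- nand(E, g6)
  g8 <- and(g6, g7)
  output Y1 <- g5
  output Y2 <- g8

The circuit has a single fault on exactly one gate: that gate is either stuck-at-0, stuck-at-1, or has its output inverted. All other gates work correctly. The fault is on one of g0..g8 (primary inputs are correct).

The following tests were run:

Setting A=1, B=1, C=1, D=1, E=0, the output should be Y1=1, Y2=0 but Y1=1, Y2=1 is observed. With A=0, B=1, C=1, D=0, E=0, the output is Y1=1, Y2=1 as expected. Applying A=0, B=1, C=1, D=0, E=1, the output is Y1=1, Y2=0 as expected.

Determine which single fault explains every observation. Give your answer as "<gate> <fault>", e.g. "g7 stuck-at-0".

g6 stuck-at-1

Fault-free values for test 1 (A=1, B=1, C=1, D=1, E=0): g0=1, g1=0, g2=0, g3=1, g4=0, g5=1, g6=0, g7=1, g8=0, giving Y1=1, Y2=0. Observed Y1=1, Y2=1.
Test 1: faults giving observed Y1=1, Y2=1 are {g6 stuck-at-1, g6 inverted output, g8 stuck-at-1, g8 inverted output}.
Test 2 (A=0, B=1, C=1, D=0, E=0): fault-free g0=1, g1=1, g2=0, g3=0, g4=0, g5=1, g6=1, g7=1, g8=1 → Y1=1, Y2=1; observed Y1=1, Y2=1. Eliminates g6 inverted output, g8 inverted output.
Test 3 (A=0, B=1, C=1, D=0, E=1): fault-free g0=1, g1=0, g2=0, g3=1, g4=0, g5=1, g6=1, g7=0, g8=0 → Y1=1, Y2=0; observed Y1=1, Y2=0. Eliminates g8 stuck-at-1.
Only g6 stuck-at-1 is consistent with every test.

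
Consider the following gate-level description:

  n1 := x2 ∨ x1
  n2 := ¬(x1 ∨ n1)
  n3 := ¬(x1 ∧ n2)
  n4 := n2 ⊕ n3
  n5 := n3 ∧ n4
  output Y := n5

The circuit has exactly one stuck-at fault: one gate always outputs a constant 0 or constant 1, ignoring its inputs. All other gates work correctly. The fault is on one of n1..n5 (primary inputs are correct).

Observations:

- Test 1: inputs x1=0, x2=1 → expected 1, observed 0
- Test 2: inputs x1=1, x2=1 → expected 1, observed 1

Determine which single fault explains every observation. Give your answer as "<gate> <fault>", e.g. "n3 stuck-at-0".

Fault-free values for test 1 (x1=0, x2=1): n1=1, n2=0, n3=1, n4=1, n5=1, giving Y=1. Observed 0.
Test 1: faults giving observed 0 are {n1 stuck-at-0, n2 stuck-at-1, n3 stuck-at-0, n4 stuck-at-0, n5 stuck-at-0}.
Test 2 (x1=1, x2=1): fault-free n1=1, n2=0, n3=1, n4=1, n5=1 → 1; observed 1. Eliminates n2 stuck-at-1, n3 stuck-at-0, n4 stuck-at-0, n5 stuck-at-0.
Only n1 stuck-at-0 is consistent with every test.

n1 stuck-at-0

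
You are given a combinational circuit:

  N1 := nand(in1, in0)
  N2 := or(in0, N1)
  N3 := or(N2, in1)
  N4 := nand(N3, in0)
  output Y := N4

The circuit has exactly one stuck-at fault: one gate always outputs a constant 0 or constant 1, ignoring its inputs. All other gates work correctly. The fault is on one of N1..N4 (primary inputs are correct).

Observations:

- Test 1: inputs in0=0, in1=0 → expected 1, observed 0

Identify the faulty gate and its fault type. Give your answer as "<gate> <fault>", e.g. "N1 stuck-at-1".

Fault-free values for test 1 (in0=0, in1=0): N1=1, N2=1, N3=1, N4=1, giving Y=1. Observed 0.
Test 1: faults giving observed 0 are {N4 stuck-at-0}.
Only N4 stuck-at-0 is consistent with every test.

N4 stuck-at-0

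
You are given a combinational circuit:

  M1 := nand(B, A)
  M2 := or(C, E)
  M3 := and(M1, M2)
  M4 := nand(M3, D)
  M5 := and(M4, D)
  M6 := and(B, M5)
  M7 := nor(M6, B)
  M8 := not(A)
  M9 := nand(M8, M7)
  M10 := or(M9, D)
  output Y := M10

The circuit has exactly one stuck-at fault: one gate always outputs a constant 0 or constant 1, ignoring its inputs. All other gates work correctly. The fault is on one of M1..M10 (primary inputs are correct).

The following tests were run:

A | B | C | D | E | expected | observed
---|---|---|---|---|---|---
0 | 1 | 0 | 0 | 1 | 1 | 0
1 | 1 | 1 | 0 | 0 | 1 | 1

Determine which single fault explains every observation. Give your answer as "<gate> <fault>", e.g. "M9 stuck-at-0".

M7 stuck-at-1

Fault-free values for test 1 (A=0, B=1, C=0, D=0, E=1): M1=1, M2=1, M3=1, M4=1, M5=0, M6=0, M7=0, M8=1, M9=1, M10=1, giving Y=1. Observed 0.
Test 1: faults giving observed 0 are {M7 stuck-at-1, M9 stuck-at-0, M10 stuck-at-0}.
Test 2 (A=1, B=1, C=1, D=0, E=0): fault-free M1=0, M2=1, M3=0, M4=1, M5=0, M6=0, M7=0, M8=0, M9=1, M10=1 → 1; observed 1. Eliminates M9 stuck-at-0, M10 stuck-at-0.
Only M7 stuck-at-1 is consistent with every test.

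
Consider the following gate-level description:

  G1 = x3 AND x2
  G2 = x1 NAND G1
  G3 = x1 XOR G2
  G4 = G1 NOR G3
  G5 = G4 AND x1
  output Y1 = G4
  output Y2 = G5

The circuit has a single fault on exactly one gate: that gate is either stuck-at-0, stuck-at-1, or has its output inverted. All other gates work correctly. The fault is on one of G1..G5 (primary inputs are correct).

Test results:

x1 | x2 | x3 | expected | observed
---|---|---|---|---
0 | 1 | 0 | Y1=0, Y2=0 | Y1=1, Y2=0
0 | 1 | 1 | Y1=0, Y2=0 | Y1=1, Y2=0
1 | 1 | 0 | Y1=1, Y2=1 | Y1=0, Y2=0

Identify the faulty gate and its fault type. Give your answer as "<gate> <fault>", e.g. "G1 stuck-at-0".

G4 inverted output

Fault-free values for test 1 (x1=0, x2=1, x3=0): G1=0, G2=1, G3=1, G4=0, G5=0, giving Y1=0, Y2=0. Observed Y1=1, Y2=0.
Test 1: faults giving observed Y1=1, Y2=0 are {G2 stuck-at-0, G2 inverted output, G3 stuck-at-0, G3 inverted output, G4 stuck-at-1, G4 inverted output}.
Test 2 (x1=0, x2=1, x3=1): fault-free G1=1, G2=1, G3=1, G4=0, G5=0 → Y1=0, Y2=0; observed Y1=1, Y2=0. Eliminates G2 stuck-at-0, G2 inverted output, G3 stuck-at-0, G3 inverted output.
Test 3 (x1=1, x2=1, x3=0): fault-free G1=0, G2=1, G3=0, G4=1, G5=1 → Y1=1, Y2=1; observed Y1=0, Y2=0. Eliminates G4 stuck-at-1.
Only G4 inverted output is consistent with every test.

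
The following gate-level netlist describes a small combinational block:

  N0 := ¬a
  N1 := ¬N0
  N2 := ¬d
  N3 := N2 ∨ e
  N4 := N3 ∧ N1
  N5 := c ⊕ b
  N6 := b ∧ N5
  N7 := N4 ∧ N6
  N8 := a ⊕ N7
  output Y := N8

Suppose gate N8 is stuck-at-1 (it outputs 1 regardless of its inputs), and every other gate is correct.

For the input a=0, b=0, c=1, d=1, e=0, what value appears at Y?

Propagate with N8 forced: N0=1, N1=0, N2=0, N3=0, N4=0, N5=1, N6=0, N7=0, N8=1 [stuck-at-1].
So Y = 1. (Without the fault it would be 0.)

1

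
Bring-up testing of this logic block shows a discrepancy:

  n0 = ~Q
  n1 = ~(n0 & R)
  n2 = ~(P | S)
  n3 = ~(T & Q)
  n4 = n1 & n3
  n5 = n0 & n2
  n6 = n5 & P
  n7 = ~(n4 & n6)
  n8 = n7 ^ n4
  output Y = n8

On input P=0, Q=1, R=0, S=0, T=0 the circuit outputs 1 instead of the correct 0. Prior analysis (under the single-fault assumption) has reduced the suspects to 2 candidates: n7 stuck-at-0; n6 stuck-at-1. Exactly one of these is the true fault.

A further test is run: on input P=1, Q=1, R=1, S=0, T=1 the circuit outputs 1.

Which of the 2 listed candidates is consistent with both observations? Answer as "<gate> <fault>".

n6 stuck-at-1

Evaluate each candidate on input P=1, Q=1, R=1, S=0, T=1:
  n7 stuck-at-0: n0=0, n1=1, n2=0, n3=0, n4=0, n5=0, n6=0, n7=0 [stuck-at-0], n8=0 → 0 — eliminated
  n6 stuck-at-1: n0=0, n1=1, n2=0, n3=0, n4=0, n5=0, n6=1 [stuck-at-1], n7=1, n8=1 → 1 — matches
Only n6 stuck-at-1 reproduces the observed 1.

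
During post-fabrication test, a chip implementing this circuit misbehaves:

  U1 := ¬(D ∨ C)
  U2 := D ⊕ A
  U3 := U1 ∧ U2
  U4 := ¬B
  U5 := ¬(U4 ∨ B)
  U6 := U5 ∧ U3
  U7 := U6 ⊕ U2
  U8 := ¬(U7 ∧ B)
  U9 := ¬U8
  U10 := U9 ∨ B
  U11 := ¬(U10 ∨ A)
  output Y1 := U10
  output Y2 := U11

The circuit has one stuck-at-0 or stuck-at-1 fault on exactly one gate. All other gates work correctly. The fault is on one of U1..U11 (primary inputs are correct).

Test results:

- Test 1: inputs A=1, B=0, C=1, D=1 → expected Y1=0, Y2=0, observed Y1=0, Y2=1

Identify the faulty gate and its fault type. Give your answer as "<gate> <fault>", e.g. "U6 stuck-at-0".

U11 stuck-at-1

Fault-free values for test 1 (A=1, B=0, C=1, D=1): U1=0, U2=0, U3=0, U4=1, U5=0, U6=0, U7=0, U8=1, U9=0, U10=0, U11=0, giving Y1=0, Y2=0. Observed Y1=0, Y2=1.
Test 1: faults giving observed Y1=0, Y2=1 are {U11 stuck-at-1}.
Only U11 stuck-at-1 is consistent with every test.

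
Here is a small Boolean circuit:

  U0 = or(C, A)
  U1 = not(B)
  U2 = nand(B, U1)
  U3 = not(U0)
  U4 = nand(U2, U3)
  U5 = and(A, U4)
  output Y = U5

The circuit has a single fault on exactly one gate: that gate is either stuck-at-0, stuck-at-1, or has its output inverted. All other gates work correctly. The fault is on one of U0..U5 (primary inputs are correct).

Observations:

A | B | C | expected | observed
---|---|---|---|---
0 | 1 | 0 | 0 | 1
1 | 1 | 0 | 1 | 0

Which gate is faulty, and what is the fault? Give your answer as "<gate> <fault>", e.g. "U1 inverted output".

Fault-free values for test 1 (A=0, B=1, C=0): U0=0, U1=0, U2=1, U3=1, U4=0, U5=0, giving Y=0. Observed 1.
Test 1: faults giving observed 1 are {U5 stuck-at-1, U5 inverted output}.
Test 2 (A=1, B=1, C=0): fault-free U0=1, U1=0, U2=1, U3=0, U4=1, U5=1 → 1; observed 0. Eliminates U5 stuck-at-1.
Only U5 inverted output is consistent with every test.

U5 inverted output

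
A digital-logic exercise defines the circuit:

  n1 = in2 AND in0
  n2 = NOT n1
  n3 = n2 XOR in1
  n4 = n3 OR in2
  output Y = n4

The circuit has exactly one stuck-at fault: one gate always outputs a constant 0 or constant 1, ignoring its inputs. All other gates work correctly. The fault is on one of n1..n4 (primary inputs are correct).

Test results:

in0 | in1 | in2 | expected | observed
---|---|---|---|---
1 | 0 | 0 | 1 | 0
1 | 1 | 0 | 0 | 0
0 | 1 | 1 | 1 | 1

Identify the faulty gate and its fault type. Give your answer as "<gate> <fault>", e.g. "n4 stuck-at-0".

Fault-free values for test 1 (in0=1, in1=0, in2=0): n1=0, n2=1, n3=1, n4=1, giving Y=1. Observed 0.
Test 1: faults giving observed 0 are {n1 stuck-at-1, n2 stuck-at-0, n3 stuck-at-0, n4 stuck-at-0}.
Test 2 (in0=1, in1=1, in2=0): fault-free n1=0, n2=1, n3=0, n4=0 → 0; observed 0. Eliminates n1 stuck-at-1, n2 stuck-at-0.
Test 3 (in0=0, in1=1, in2=1): fault-free n1=0, n2=1, n3=0, n4=1 → 1; observed 1. Eliminates n4 stuck-at-0.
Only n3 stuck-at-0 is consistent with every test.

n3 stuck-at-0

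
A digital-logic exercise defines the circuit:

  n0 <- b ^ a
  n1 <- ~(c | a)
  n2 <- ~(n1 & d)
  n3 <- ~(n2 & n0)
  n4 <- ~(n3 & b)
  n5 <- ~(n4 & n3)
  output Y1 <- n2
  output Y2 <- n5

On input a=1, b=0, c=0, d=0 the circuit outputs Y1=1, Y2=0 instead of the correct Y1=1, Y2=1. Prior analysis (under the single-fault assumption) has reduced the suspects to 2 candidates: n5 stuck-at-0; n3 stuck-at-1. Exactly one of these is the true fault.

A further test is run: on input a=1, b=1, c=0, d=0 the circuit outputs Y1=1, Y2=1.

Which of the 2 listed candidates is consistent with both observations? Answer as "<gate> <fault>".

n3 stuck-at-1

Evaluate each candidate on input a=1, b=1, c=0, d=0:
  n5 stuck-at-0: n0=0, n1=0, n2=1, n3=1, n4=0, n5=0 [stuck-at-0] → Y1=1, Y2=0 — eliminated
  n3 stuck-at-1: n0=0, n1=0, n2=1, n3=1 [stuck-at-1], n4=0, n5=1 → Y1=1, Y2=1 — matches
Only n3 stuck-at-1 reproduces the observed Y1=1, Y2=1.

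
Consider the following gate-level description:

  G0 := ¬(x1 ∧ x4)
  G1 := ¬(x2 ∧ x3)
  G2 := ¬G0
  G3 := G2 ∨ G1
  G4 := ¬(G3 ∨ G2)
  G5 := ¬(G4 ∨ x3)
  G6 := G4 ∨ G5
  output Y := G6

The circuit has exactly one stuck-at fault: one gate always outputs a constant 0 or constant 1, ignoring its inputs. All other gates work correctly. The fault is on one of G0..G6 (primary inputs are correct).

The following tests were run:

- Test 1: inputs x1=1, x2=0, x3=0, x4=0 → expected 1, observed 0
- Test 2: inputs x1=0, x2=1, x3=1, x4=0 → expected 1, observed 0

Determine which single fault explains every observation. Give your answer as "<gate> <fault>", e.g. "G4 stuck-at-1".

G6 stuck-at-0

Fault-free values for test 1 (x1=1, x2=0, x3=0, x4=0): G0=1, G1=1, G2=0, G3=1, G4=0, G5=1, G6=1, giving Y=1. Observed 0.
Test 1: faults giving observed 0 are {G5 stuck-at-0, G6 stuck-at-0}.
Test 2 (x1=0, x2=1, x3=1, x4=0): fault-free G0=1, G1=0, G2=0, G3=0, G4=1, G5=0, G6=1 → 1; observed 0. Eliminates G5 stuck-at-0.
Only G6 stuck-at-0 is consistent with every test.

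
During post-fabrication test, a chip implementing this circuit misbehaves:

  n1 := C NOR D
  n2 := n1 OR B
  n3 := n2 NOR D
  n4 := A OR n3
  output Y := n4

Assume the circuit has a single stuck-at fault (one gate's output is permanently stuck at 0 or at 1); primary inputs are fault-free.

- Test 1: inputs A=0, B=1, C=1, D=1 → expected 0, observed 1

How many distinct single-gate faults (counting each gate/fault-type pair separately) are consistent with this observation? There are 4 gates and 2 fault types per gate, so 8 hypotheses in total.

2

Fault-free: n1=0, n2=1, n3=0, n4=0 → 0. Observed 1.
  n1 stuck-at-0: output 0 ✗
  n1 stuck-at-1: output 0 ✗
  n2 stuck-at-0: output 0 ✗
  n2 stuck-at-1: output 0 ✗
  n3 stuck-at-0: output 0 ✗
  n3 stuck-at-1: output 1 ✓
  n4 stuck-at-0: output 0 ✗
  n4 stuck-at-1: output 1 ✓
Consistent faults: {n3 stuck-at-1, n4 stuck-at-1} — 2 in all.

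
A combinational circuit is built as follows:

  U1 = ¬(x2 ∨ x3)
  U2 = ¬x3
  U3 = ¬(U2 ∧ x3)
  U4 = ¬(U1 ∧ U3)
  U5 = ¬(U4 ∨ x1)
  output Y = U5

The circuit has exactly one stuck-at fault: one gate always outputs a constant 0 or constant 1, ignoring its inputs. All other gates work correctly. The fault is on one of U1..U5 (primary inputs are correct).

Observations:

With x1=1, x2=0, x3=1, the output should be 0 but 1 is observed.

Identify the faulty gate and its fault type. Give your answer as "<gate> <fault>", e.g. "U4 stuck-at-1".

U5 stuck-at-1

Fault-free values for test 1 (x1=1, x2=0, x3=1): U1=0, U2=0, U3=1, U4=1, U5=0, giving Y=0. Observed 1.
Test 1: faults giving observed 1 are {U5 stuck-at-1}.
Only U5 stuck-at-1 is consistent with every test.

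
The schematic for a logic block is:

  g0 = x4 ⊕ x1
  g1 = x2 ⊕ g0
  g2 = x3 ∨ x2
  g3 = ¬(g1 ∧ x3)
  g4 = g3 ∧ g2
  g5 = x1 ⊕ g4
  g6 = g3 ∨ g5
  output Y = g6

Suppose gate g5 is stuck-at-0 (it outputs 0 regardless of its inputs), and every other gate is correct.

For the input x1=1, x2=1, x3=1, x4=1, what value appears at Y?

0

Propagate with g5 forced: g0=0, g1=1, g2=1, g3=0, g4=0, g5=0 [stuck-at-0], g6=0.
So Y = 0. (Without the fault it would be 1.)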